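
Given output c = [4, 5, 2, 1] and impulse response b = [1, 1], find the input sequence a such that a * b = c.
Deconvolve c=[4, 5, 2, 1] by b=[1, 1]. Since b[0]=1, solve forward: a[0] = c[0] / 1 = 4; a[1] = (c[1] - 4×1) / 1 = 1; a[2] = (c[2] - 1×1) / 1 = 1. So a = [4, 1, 1]. Check by forward convolution: c[0] = 4×1 = 4; c[1] = 4×1 + 1×1 = 5; c[2] = 1×1 + 1×1 = 2; c[3] = 1×1 = 1

[4, 1, 1]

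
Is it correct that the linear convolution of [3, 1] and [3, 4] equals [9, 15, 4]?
Recompute linear convolution of [3, 1] and [3, 4]: y[0] = 3×3 = 9; y[1] = 3×4 + 1×3 = 15; y[2] = 1×4 = 4 → [9, 15, 4]. Given [9, 15, 4] matches, so answer: Yes

Yes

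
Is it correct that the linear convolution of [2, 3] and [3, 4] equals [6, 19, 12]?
Recompute linear convolution of [2, 3] and [3, 4]: y[0] = 2×3 = 6; y[1] = 2×4 + 3×3 = 17; y[2] = 3×4 = 12 → [6, 17, 12]. Compare to given [6, 19, 12]: they differ at index 1: given 19, correct 17, so answer: No

No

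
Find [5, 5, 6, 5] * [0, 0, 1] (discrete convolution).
y[0] = 5×0 = 0; y[1] = 5×0 + 5×0 = 0; y[2] = 5×1 + 5×0 + 6×0 = 5; y[3] = 5×1 + 6×0 + 5×0 = 5; y[4] = 6×1 + 5×0 = 6; y[5] = 5×1 = 5

[0, 0, 5, 5, 6, 5]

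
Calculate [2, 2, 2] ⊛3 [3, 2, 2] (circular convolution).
Use y[k] = Σ_j s[j]·t[(k-j) mod 3]. y[0] = 2×3 + 2×2 + 2×2 = 14; y[1] = 2×2 + 2×3 + 2×2 = 14; y[2] = 2×2 + 2×2 + 2×3 = 14. Result: [14, 14, 14]

[14, 14, 14]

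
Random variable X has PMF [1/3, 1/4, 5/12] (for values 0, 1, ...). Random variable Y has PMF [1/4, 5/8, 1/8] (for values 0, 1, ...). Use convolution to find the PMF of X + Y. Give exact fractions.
P(X+Y=k) = Σ_i P(X=i)·P(Y=k-i) — a convolution of [1/3, 1/4, 5/12] and [1/4, 5/8, 1/8]. P(X+Y=0) = (1/3)×(1/4) = 1/12; P(X+Y=1) = (1/3)×(5/8) + (1/4)×(1/4) = 5/24 + 1/16 = 13/48; P(X+Y=2) = (1/3)×(1/8) + (1/4)×(5/8) + (5/12)×(1/4) = 1/24 + 5/32 + 5/48 = 29/96; P(X+Y=3) = (1/4)×(1/8) + (5/12)×(5/8) = 1/32 + 25/96 = 7/24; P(X+Y=4) = (5/12)×(1/8) = 5/96. PMF: [1/12, 13/48, 29/96, 7/24, 5/96] (sums to 1 ✓)

[1/12, 13/48, 29/96, 7/24, 5/96]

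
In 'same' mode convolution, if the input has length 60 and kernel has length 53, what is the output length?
'Same' mode returns an output with the same length as the input: 60

60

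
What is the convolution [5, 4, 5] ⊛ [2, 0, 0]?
y[0] = 5×2 = 10; y[1] = 5×0 + 4×2 = 8; y[2] = 5×0 + 4×0 + 5×2 = 10; y[3] = 4×0 + 5×0 = 0; y[4] = 5×0 = 0

[10, 8, 10, 0, 0]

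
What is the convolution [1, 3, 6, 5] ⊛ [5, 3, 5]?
y[0] = 1×5 = 5; y[1] = 1×3 + 3×5 = 18; y[2] = 1×5 + 3×3 + 6×5 = 44; y[3] = 3×5 + 6×3 + 5×5 = 58; y[4] = 6×5 + 5×3 = 45; y[5] = 5×5 = 25

[5, 18, 44, 58, 45, 25]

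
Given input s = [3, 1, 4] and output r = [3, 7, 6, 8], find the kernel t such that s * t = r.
Output length 4 = len(s) + len(t) - 1 ⇒ len(t) = 2. Solve t forward using t[k] = (r[k] - Σ_{i≥1} s[i]·t[k-i]) / s[0]: t[0] = r[0] / s[0] = 3 / 3 = 1; t[1] = (r[1] - 1×1) / s[0] = (7 - 1×1) / 3 = 2. So t = [1, 2]. Forward-check [3, 1, 4] * [1, 2]: r[0] = 3×1 = 3; r[1] = 3×2 + 1×1 = 7; r[2] = 1×2 + 4×1 = 6; r[3] = 4×2 = 8 → [3, 7, 6, 8] ✓

[1, 2]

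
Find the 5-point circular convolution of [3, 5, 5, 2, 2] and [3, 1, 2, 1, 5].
Use y[k] = Σ_j f[j]·g[(k-j) mod 5]. y[0] = 3×3 + 5×5 + 5×1 + 2×2 + 2×1 = 45; y[1] = 3×1 + 5×3 + 5×5 + 2×1 + 2×2 = 49; y[2] = 3×2 + 5×1 + 5×3 + 2×5 + 2×1 = 38; y[3] = 3×1 + 5×2 + 5×1 + 2×3 + 2×5 = 34; y[4] = 3×5 + 5×1 + 5×2 + 2×1 + 2×3 = 38. Result: [45, 49, 38, 34, 38]

[45, 49, 38, 34, 38]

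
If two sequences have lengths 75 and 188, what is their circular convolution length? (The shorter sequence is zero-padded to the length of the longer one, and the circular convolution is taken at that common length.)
Circular convolution (zero-padding the shorter input) has length max(m, n) = max(75, 188) = 188

188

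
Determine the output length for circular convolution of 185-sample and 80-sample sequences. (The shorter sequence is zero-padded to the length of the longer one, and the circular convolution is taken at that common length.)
Circular convolution (zero-padding the shorter input) has length max(m, n) = max(185, 80) = 185

185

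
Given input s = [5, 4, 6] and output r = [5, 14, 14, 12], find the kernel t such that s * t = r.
Output length 4 = len(s) + len(t) - 1 ⇒ len(t) = 2. Solve t forward using t[k] = (r[k] - Σ_{i≥1} s[i]·t[k-i]) / s[0]: t[0] = r[0] / s[0] = 5 / 5 = 1; t[1] = (r[1] - 4×1) / s[0] = (14 - 4×1) / 5 = 2. So t = [1, 2]. Forward-check [5, 4, 6] * [1, 2]: r[0] = 5×1 = 5; r[1] = 5×2 + 4×1 = 14; r[2] = 4×2 + 6×1 = 14; r[3] = 6×2 = 12 → [5, 14, 14, 12] ✓

[1, 2]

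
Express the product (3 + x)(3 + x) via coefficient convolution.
Ascending coefficients: a = [3, 1], b = [3, 1]. c[0] = 3×3 = 9; c[1] = 3×1 + 1×3 = 6; c[2] = 1×1 = 1. Result coefficients: [9, 6, 1] → 9 + 6x + x^2

9 + 6x + x^2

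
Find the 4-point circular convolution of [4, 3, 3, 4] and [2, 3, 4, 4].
Use y[k] = Σ_j x[j]·h[(k-j) mod 4]. y[0] = 4×2 + 3×4 + 3×4 + 4×3 = 44; y[1] = 4×3 + 3×2 + 3×4 + 4×4 = 46; y[2] = 4×4 + 3×3 + 3×2 + 4×4 = 47; y[3] = 4×4 + 3×4 + 3×3 + 4×2 = 45. Result: [44, 46, 47, 45]

[44, 46, 47, 45]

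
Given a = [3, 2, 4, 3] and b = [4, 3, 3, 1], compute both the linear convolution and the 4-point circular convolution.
Linear: y_lin[0] = 3×4 = 12; y_lin[1] = 3×3 + 2×4 = 17; y_lin[2] = 3×3 + 2×3 + 4×4 = 31; y_lin[3] = 3×1 + 2×3 + 4×3 + 3×4 = 33; y_lin[4] = 2×1 + 4×3 + 3×3 = 23; y_lin[5] = 4×1 + 3×3 = 13; y_lin[6] = 3×1 = 3 → [12, 17, 31, 33, 23, 13, 3]. Circular (length 4): y[0] = 3×4 + 2×1 + 4×3 + 3×3 = 35; y[1] = 3×3 + 2×4 + 4×1 + 3×3 = 30; y[2] = 3×3 + 2×3 + 4×4 + 3×1 = 34; y[3] = 3×1 + 2×3 + 4×3 + 3×4 = 33 → [35, 30, 34, 33]

Linear: [12, 17, 31, 33, 23, 13, 3], Circular: [35, 30, 34, 33]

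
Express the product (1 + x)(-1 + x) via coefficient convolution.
Ascending coefficients: a = [1, 1], b = [-1, 1]. c[0] = 1×-1 = -1; c[1] = 1×1 + 1×-1 = 0; c[2] = 1×1 = 1. Result coefficients: [-1, 0, 1] → -1 + x^2

-1 + x^2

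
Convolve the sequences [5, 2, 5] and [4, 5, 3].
y[0] = 5×4 = 20; y[1] = 5×5 + 2×4 = 33; y[2] = 5×3 + 2×5 + 5×4 = 45; y[3] = 2×3 + 5×5 = 31; y[4] = 5×3 = 15

[20, 33, 45, 31, 15]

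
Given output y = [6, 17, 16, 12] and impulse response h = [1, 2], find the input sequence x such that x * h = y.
Deconvolve y=[6, 17, 16, 12] by h=[1, 2]. Since h[0]=1, solve forward: x[0] = y[0] / 1 = 6; x[1] = (y[1] - 6×2) / 1 = 5; x[2] = (y[2] - 5×2) / 1 = 6. So x = [6, 5, 6]. Check by forward convolution: y[0] = 6×1 = 6; y[1] = 6×2 + 5×1 = 17; y[2] = 5×2 + 6×1 = 16; y[3] = 6×2 = 12

[6, 5, 6]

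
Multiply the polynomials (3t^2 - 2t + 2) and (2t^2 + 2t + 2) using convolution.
Ascending coefficients: a = [2, -2, 3], b = [2, 2, 2]. c[0] = 2×2 = 4; c[1] = 2×2 + -2×2 = 0; c[2] = 2×2 + -2×2 + 3×2 = 6; c[3] = -2×2 + 3×2 = 2; c[4] = 3×2 = 6. Result coefficients: [4, 0, 6, 2, 6] → 6t^4 + 2t^3 + 6t^2 + 4

6t^4 + 2t^3 + 6t^2 + 4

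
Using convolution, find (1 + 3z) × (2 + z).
Ascending coefficients: a = [1, 3], b = [2, 1]. c[0] = 1×2 = 2; c[1] = 1×1 + 3×2 = 7; c[2] = 3×1 = 3. Result coefficients: [2, 7, 3] → 2 + 7z + 3z^2

2 + 7z + 3z^2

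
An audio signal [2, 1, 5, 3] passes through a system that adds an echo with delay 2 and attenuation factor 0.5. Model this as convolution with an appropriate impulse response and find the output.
Direct-path + delayed-attenuated-path model → impulse response h = [1, 0, 0.5] (1 at lag 0, 0.5 at lag 2). Output y[n] = x[n] + 0.5·x[n - 2] (with x[n] = 0 outside 0..3): y[0] = 2 + 0.5×0 = 2; y[1] = 1 + 0.5×0 = 1; y[2] = 5 + 0.5×2 = 6.0; y[3] = 3 + 0.5×1 = 3.5; y[4] = 0 + 0.5×5 = 2.5; y[5] = 0 + 0.5×3 = 1.5. So y = [2, 1, 6.0, 3.5, 2.5, 1.5]

[2, 1, 6.0, 3.5, 2.5, 1.5]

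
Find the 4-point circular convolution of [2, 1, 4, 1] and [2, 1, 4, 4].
Use y[k] = Σ_j a[j]·b[(k-j) mod 4]. y[0] = 2×2 + 1×4 + 4×4 + 1×1 = 25; y[1] = 2×1 + 1×2 + 4×4 + 1×4 = 24; y[2] = 2×4 + 1×1 + 4×2 + 1×4 = 21; y[3] = 2×4 + 1×4 + 4×1 + 1×2 = 18. Result: [25, 24, 21, 18]

[25, 24, 21, 18]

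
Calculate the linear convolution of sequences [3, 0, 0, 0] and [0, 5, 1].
y[0] = 3×0 = 0; y[1] = 3×5 + 0×0 = 15; y[2] = 3×1 + 0×5 + 0×0 = 3; y[3] = 0×1 + 0×5 + 0×0 = 0; y[4] = 0×1 + 0×5 = 0; y[5] = 0×1 = 0

[0, 15, 3, 0, 0, 0]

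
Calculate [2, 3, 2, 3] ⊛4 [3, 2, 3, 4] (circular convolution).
Use y[k] = Σ_j a[j]·b[(k-j) mod 4]. y[0] = 2×3 + 3×4 + 2×3 + 3×2 = 30; y[1] = 2×2 + 3×3 + 2×4 + 3×3 = 30; y[2] = 2×3 + 3×2 + 2×3 + 3×4 = 30; y[3] = 2×4 + 3×3 + 2×2 + 3×3 = 30. Result: [30, 30, 30, 30]

[30, 30, 30, 30]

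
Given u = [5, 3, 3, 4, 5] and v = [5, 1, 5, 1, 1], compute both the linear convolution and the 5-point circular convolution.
Linear: y_lin[0] = 5×5 = 25; y_lin[1] = 5×1 + 3×5 = 20; y_lin[2] = 5×5 + 3×1 + 3×5 = 43; y_lin[3] = 5×1 + 3×5 + 3×1 + 4×5 = 43; y_lin[4] = 5×1 + 3×1 + 3×5 + 4×1 + 5×5 = 52; y_lin[5] = 3×1 + 3×1 + 4×5 + 5×1 = 31; y_lin[6] = 3×1 + 4×1 + 5×5 = 32; y_lin[7] = 4×1 + 5×1 = 9; y_lin[8] = 5×1 = 5 → [25, 20, 43, 43, 52, 31, 32, 9, 5]. Circular (length 5): y[0] = 5×5 + 3×1 + 3×1 + 4×5 + 5×1 = 56; y[1] = 5×1 + 3×5 + 3×1 + 4×1 + 5×5 = 52; y[2] = 5×5 + 3×1 + 3×5 + 4×1 + 5×1 = 52; y[3] = 5×1 + 3×5 + 3×1 + 4×5 + 5×1 = 48; y[4] = 5×1 + 3×1 + 3×5 + 4×1 + 5×5 = 52 → [56, 52, 52, 48, 52]

Linear: [25, 20, 43, 43, 52, 31, 32, 9, 5], Circular: [56, 52, 52, 48, 52]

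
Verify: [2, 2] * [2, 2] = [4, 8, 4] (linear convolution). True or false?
Recompute linear convolution of [2, 2] and [2, 2]: y[0] = 2×2 = 4; y[1] = 2×2 + 2×2 = 8; y[2] = 2×2 = 4 → [4, 8, 4]. Given [4, 8, 4] matches, so answer: Yes

Yes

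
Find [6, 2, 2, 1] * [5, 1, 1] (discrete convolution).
y[0] = 6×5 = 30; y[1] = 6×1 + 2×5 = 16; y[2] = 6×1 + 2×1 + 2×5 = 18; y[3] = 2×1 + 2×1 + 1×5 = 9; y[4] = 2×1 + 1×1 = 3; y[5] = 1×1 = 1

[30, 16, 18, 9, 3, 1]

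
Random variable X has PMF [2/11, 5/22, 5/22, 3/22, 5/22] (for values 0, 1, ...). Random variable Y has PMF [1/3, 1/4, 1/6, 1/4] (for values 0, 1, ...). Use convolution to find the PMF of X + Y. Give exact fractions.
P(X+Y=k) = Σ_i P(X=i)·P(Y=k-i) — a convolution of [2/11, 5/22, 5/22, 3/22, 5/22] and [1/3, 1/4, 1/6, 1/4]. P(X+Y=0) = (2/11)×(1/3) = 2/33; P(X+Y=1) = (2/11)×(1/4) + (5/22)×(1/3) = 1/22 + 5/66 = 4/33; P(X+Y=2) = (2/11)×(1/6) + (5/22)×(1/4) + (5/22)×(1/3) = 1/33 + 5/88 + 5/66 = 43/264; P(X+Y=3) = (2/11)×(1/4) + (5/22)×(1/6) + (5/22)×(1/4) + (3/22)×(1/3) = 1/22 + 5/132 + 5/88 + 1/22 = 49/264; P(X+Y=4) = (5/22)×(1/4) + (5/22)×(1/6) + (3/22)×(1/4) + (5/22)×(1/3) = 5/88 + 5/132 + 3/88 + 5/66 = 9/44; P(X+Y=5) = (5/22)×(1/4) + (3/22)×(1/6) + (5/22)×(1/4) = 5/88 + 1/44 + 5/88 = 3/22; P(X+Y=6) = (3/22)×(1/4) + (5/22)×(1/6) = 3/88 + 5/132 = 19/264; P(X+Y=7) = (5/22)×(1/4) = 5/88. PMF: [2/33, 4/33, 43/264, 49/264, 9/44, 3/22, 19/264, 5/88] (sums to 1 ✓)

[2/33, 4/33, 43/264, 49/264, 9/44, 3/22, 19/264, 5/88]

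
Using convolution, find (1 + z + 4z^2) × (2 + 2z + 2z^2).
Ascending coefficients: a = [1, 1, 4], b = [2, 2, 2]. c[0] = 1×2 = 2; c[1] = 1×2 + 1×2 = 4; c[2] = 1×2 + 1×2 + 4×2 = 12; c[3] = 1×2 + 4×2 = 10; c[4] = 4×2 = 8. Result coefficients: [2, 4, 12, 10, 8] → 2 + 4z + 12z^2 + 10z^3 + 8z^4

2 + 4z + 12z^2 + 10z^3 + 8z^4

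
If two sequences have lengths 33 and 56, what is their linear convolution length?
Linear/full convolution length: m + n - 1 = 33 + 56 - 1 = 88

88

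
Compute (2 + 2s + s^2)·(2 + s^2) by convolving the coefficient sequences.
Ascending coefficients: a = [2, 2, 1], b = [2, 0, 1]. c[0] = 2×2 = 4; c[1] = 2×0 + 2×2 = 4; c[2] = 2×1 + 2×0 + 1×2 = 4; c[3] = 2×1 + 1×0 = 2; c[4] = 1×1 = 1. Result coefficients: [4, 4, 4, 2, 1] → 4 + 4s + 4s^2 + 2s^3 + s^4

4 + 4s + 4s^2 + 2s^3 + s^4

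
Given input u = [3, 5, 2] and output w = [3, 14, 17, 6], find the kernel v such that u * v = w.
Output length 4 = len(u) + len(v) - 1 ⇒ len(v) = 2. Solve v forward using v[k] = (w[k] - Σ_{i≥1} u[i]·v[k-i]) / u[0]: v[0] = w[0] / u[0] = 3 / 3 = 1; v[1] = (w[1] - 5×1) / u[0] = (14 - 5×1) / 3 = 3. So v = [1, 3]. Forward-check [3, 5, 2] * [1, 3]: w[0] = 3×1 = 3; w[1] = 3×3 + 5×1 = 14; w[2] = 5×3 + 2×1 = 17; w[3] = 2×3 = 6 → [3, 14, 17, 6] ✓

[1, 3]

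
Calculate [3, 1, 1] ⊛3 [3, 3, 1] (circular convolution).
Use y[k] = Σ_j s[j]·t[(k-j) mod 3]. y[0] = 3×3 + 1×1 + 1×3 = 13; y[1] = 3×3 + 1×3 + 1×1 = 13; y[2] = 3×1 + 1×3 + 1×3 = 9. Result: [13, 13, 9]

[13, 13, 9]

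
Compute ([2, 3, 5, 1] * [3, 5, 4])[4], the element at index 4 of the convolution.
Use y[k] = Σ_i a[i]·b[k-i] at k=4. y[4] = 5×4 + 1×5 = 25

25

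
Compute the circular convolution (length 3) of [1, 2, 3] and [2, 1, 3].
Use y[k] = Σ_j u[j]·v[(k-j) mod 3]. y[0] = 1×2 + 2×3 + 3×1 = 11; y[1] = 1×1 + 2×2 + 3×3 = 14; y[2] = 1×3 + 2×1 + 3×2 = 11. Result: [11, 14, 11]

[11, 14, 11]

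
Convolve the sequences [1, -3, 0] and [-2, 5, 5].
y[0] = 1×-2 = -2; y[1] = 1×5 + -3×-2 = 11; y[2] = 1×5 + -3×5 + 0×-2 = -10; y[3] = -3×5 + 0×5 = -15; y[4] = 0×5 = 0

[-2, 11, -10, -15, 0]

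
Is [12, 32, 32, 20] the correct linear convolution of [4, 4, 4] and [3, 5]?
Recompute linear convolution of [4, 4, 4] and [3, 5]: y[0] = 4×3 = 12; y[1] = 4×5 + 4×3 = 32; y[2] = 4×5 + 4×3 = 32; y[3] = 4×5 = 20 → [12, 32, 32, 20]. Given [12, 32, 32, 20] matches, so answer: Yes

Yes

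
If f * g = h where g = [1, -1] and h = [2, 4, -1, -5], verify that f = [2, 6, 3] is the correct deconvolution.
Forward-compute [2, 6, 3] * [1, -1]: h[0] = 2×1 = 2; h[1] = 2×-1 + 6×1 = 4; h[2] = 6×-1 + 3×1 = -3; h[3] = 3×-1 = -3 → [2, 4, -3, -3]. Does not match given h = [2, 4, -1, -5].

Not verified. [2, 6, 3] * [1, -1] = [2, 4, -3, -3], which differs from [2, 4, -1, -5] at index 2.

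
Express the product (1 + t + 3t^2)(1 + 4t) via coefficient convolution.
Ascending coefficients: a = [1, 1, 3], b = [1, 4]. c[0] = 1×1 = 1; c[1] = 1×4 + 1×1 = 5; c[2] = 1×4 + 3×1 = 7; c[3] = 3×4 = 12. Result coefficients: [1, 5, 7, 12] → 1 + 5t + 7t^2 + 12t^3

1 + 5t + 7t^2 + 12t^3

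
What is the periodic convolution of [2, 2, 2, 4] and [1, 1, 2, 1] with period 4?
Use y[k] = Σ_j u[j]·v[(k-j) mod 4]. y[0] = 2×1 + 2×1 + 2×2 + 4×1 = 12; y[1] = 2×1 + 2×1 + 2×1 + 4×2 = 14; y[2] = 2×2 + 2×1 + 2×1 + 4×1 = 12; y[3] = 2×1 + 2×2 + 2×1 + 4×1 = 12. Result: [12, 14, 12, 12]

[12, 14, 12, 12]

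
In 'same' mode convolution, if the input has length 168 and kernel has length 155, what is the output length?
'Same' mode returns an output with the same length as the input: 168

168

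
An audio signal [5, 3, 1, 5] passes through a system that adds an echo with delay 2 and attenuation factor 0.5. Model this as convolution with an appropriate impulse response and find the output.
Direct-path + delayed-attenuated-path model → impulse response h = [1, 0, 0.5] (1 at lag 0, 0.5 at lag 2). Output y[n] = x[n] + 0.5·x[n - 2] (with x[n] = 0 outside 0..3): y[0] = 5 + 0.5×0 = 5; y[1] = 3 + 0.5×0 = 3; y[2] = 1 + 0.5×5 = 3.5; y[3] = 5 + 0.5×3 = 6.5; y[4] = 0 + 0.5×1 = 0.5; y[5] = 0 + 0.5×5 = 2.5. So y = [5, 3, 3.5, 6.5, 0.5, 2.5]

[5, 3, 3.5, 6.5, 0.5, 2.5]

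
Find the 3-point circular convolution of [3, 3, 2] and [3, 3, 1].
Use y[k] = Σ_j a[j]·b[(k-j) mod 3]. y[0] = 3×3 + 3×1 + 2×3 = 18; y[1] = 3×3 + 3×3 + 2×1 = 20; y[2] = 3×1 + 3×3 + 2×3 = 18. Result: [18, 20, 18]

[18, 20, 18]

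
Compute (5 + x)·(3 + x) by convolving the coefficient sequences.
Ascending coefficients: a = [5, 1], b = [3, 1]. c[0] = 5×3 = 15; c[1] = 5×1 + 1×3 = 8; c[2] = 1×1 = 1. Result coefficients: [15, 8, 1] → 15 + 8x + x^2

15 + 8x + x^2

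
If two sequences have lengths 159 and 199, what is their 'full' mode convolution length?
Linear/full convolution length: m + n - 1 = 159 + 199 - 1 = 357

357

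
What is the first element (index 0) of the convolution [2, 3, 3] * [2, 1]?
Use y[k] = Σ_i a[i]·b[k-i] at k=0. y[0] = 2×2 = 4

4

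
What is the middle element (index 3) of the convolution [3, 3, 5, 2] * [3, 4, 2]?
Use y[k] = Σ_i a[i]·b[k-i] at k=3. y[3] = 3×2 + 5×4 + 2×3 = 32

32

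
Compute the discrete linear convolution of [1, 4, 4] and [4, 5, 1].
y[0] = 1×4 = 4; y[1] = 1×5 + 4×4 = 21; y[2] = 1×1 + 4×5 + 4×4 = 37; y[3] = 4×1 + 4×5 = 24; y[4] = 4×1 = 4

[4, 21, 37, 24, 4]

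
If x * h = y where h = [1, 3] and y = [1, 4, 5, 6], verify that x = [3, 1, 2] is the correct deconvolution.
Forward-compute [3, 1, 2] * [1, 3]: y[0] = 3×1 = 3; y[1] = 3×3 + 1×1 = 10; y[2] = 1×3 + 2×1 = 5; y[3] = 2×3 = 6 → [3, 10, 5, 6]. Does not match given y = [1, 4, 5, 6].

Not verified. [3, 1, 2] * [1, 3] = [3, 10, 5, 6], which differs from [1, 4, 5, 6] at index 0.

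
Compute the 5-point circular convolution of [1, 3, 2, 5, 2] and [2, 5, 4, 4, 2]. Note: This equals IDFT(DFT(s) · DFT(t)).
Either evaluate y[k] = Σ_j s[j]·t[(k-j) mod 5] directly, or use IDFT(DFT(s) · DFT(t)). y[0] = 1×2 + 3×2 + 2×4 + 5×4 + 2×5 = 46; y[1] = 1×5 + 3×2 + 2×2 + 5×4 + 2×4 = 43; y[2] = 1×4 + 3×5 + 2×2 + 5×2 + 2×4 = 41; y[3] = 1×4 + 3×4 + 2×5 + 5×2 + 2×2 = 40; y[4] = 1×2 + 3×4 + 2×4 + 5×5 + 2×2 = 51. Result: [46, 43, 41, 40, 51]

[46, 43, 41, 40, 51]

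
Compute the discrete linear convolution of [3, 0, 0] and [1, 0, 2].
y[0] = 3×1 = 3; y[1] = 3×0 + 0×1 = 0; y[2] = 3×2 + 0×0 + 0×1 = 6; y[3] = 0×2 + 0×0 = 0; y[4] = 0×2 = 0

[3, 0, 6, 0, 0]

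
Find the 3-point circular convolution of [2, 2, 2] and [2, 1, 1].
Use y[k] = Σ_j u[j]·v[(k-j) mod 3]. y[0] = 2×2 + 2×1 + 2×1 = 8; y[1] = 2×1 + 2×2 + 2×1 = 8; y[2] = 2×1 + 2×1 + 2×2 = 8. Result: [8, 8, 8]

[8, 8, 8]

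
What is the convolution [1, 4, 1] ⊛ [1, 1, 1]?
y[0] = 1×1 = 1; y[1] = 1×1 + 4×1 = 5; y[2] = 1×1 + 4×1 + 1×1 = 6; y[3] = 4×1 + 1×1 = 5; y[4] = 1×1 = 1

[1, 5, 6, 5, 1]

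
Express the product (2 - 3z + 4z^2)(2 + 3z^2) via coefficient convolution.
Ascending coefficients: a = [2, -3, 4], b = [2, 0, 3]. c[0] = 2×2 = 4; c[1] = 2×0 + -3×2 = -6; c[2] = 2×3 + -3×0 + 4×2 = 14; c[3] = -3×3 + 4×0 = -9; c[4] = 4×3 = 12. Result coefficients: [4, -6, 14, -9, 12] → 4 - 6z + 14z^2 - 9z^3 + 12z^4

4 - 6z + 14z^2 - 9z^3 + 12z^4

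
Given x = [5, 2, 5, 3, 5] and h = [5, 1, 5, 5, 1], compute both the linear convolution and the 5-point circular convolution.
Linear: y_lin[0] = 5×5 = 25; y_lin[1] = 5×1 + 2×5 = 15; y_lin[2] = 5×5 + 2×1 + 5×5 = 52; y_lin[3] = 5×5 + 2×5 + 5×1 + 3×5 = 55; y_lin[4] = 5×1 + 2×5 + 5×5 + 3×1 + 5×5 = 68; y_lin[5] = 2×1 + 5×5 + 3×5 + 5×1 = 47; y_lin[6] = 5×1 + 3×5 + 5×5 = 45; y_lin[7] = 3×1 + 5×5 = 28; y_lin[8] = 5×1 = 5 → [25, 15, 52, 55, 68, 47, 45, 28, 5]. Circular (length 5): y[0] = 5×5 + 2×1 + 5×5 + 3×5 + 5×1 = 72; y[1] = 5×1 + 2×5 + 5×1 + 3×5 + 5×5 = 60; y[2] = 5×5 + 2×1 + 5×5 + 3×1 + 5×5 = 80; y[3] = 5×5 + 2×5 + 5×1 + 3×5 + 5×1 = 60; y[4] = 5×1 + 2×5 + 5×5 + 3×1 + 5×5 = 68 → [72, 60, 80, 60, 68]

Linear: [25, 15, 52, 55, 68, 47, 45, 28, 5], Circular: [72, 60, 80, 60, 68]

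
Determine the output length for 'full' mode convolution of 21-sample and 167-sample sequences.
Linear/full convolution length: m + n - 1 = 21 + 167 - 1 = 187

187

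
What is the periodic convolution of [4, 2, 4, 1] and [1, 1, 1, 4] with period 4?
Use y[k] = Σ_j x[j]·h[(k-j) mod 4]. y[0] = 4×1 + 2×4 + 4×1 + 1×1 = 17; y[1] = 4×1 + 2×1 + 4×4 + 1×1 = 23; y[2] = 4×1 + 2×1 + 4×1 + 1×4 = 14; y[3] = 4×4 + 2×1 + 4×1 + 1×1 = 23. Result: [17, 23, 14, 23]

[17, 23, 14, 23]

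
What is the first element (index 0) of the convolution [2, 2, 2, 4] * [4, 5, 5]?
Use y[k] = Σ_i a[i]·b[k-i] at k=0. y[0] = 2×4 = 8

8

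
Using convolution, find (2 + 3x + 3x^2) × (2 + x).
Ascending coefficients: a = [2, 3, 3], b = [2, 1]. c[0] = 2×2 = 4; c[1] = 2×1 + 3×2 = 8; c[2] = 3×1 + 3×2 = 9; c[3] = 3×1 = 3. Result coefficients: [4, 8, 9, 3] → 4 + 8x + 9x^2 + 3x^3

4 + 8x + 9x^2 + 3x^3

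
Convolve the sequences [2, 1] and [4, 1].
y[0] = 2×4 = 8; y[1] = 2×1 + 1×4 = 6; y[2] = 1×1 = 1

[8, 6, 1]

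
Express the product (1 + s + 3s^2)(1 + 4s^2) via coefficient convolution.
Ascending coefficients: a = [1, 1, 3], b = [1, 0, 4]. c[0] = 1×1 = 1; c[1] = 1×0 + 1×1 = 1; c[2] = 1×4 + 1×0 + 3×1 = 7; c[3] = 1×4 + 3×0 = 4; c[4] = 3×4 = 12. Result coefficients: [1, 1, 7, 4, 12] → 1 + s + 7s^2 + 4s^3 + 12s^4

1 + s + 7s^2 + 4s^3 + 12s^4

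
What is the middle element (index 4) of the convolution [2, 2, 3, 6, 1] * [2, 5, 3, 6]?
Use y[k] = Σ_i a[i]·b[k-i] at k=4. y[4] = 2×6 + 3×3 + 6×5 + 1×2 = 53

53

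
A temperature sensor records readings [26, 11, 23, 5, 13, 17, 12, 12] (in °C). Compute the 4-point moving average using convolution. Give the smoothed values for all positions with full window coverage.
4-point moving average kernel = [1, 1, 1, 1]. Apply in 'valid' mode (full window coverage): avg[0] = (26 + 11 + 23 + 5) / 4 = 16.25; avg[1] = (11 + 23 + 5 + 13) / 4 = 13.0; avg[2] = (23 + 5 + 13 + 17) / 4 = 14.5; avg[3] = (5 + 13 + 17 + 12) / 4 = 11.75; avg[4] = (13 + 17 + 12 + 12) / 4 = 13.5. Smoothed values: [16.25, 13.0, 14.5, 11.75, 13.5]

[16.25, 13.0, 14.5, 11.75, 13.5]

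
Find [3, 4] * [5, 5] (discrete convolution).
y[0] = 3×5 = 15; y[1] = 3×5 + 4×5 = 35; y[2] = 4×5 = 20

[15, 35, 20]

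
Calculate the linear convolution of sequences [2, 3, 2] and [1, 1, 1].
y[0] = 2×1 = 2; y[1] = 2×1 + 3×1 = 5; y[2] = 2×1 + 3×1 + 2×1 = 7; y[3] = 3×1 + 2×1 = 5; y[4] = 2×1 = 2

[2, 5, 7, 5, 2]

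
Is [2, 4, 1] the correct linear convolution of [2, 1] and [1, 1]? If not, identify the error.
Recompute linear convolution of [2, 1] and [1, 1]: y[0] = 2×1 = 2; y[1] = 2×1 + 1×1 = 3; y[2] = 1×1 = 1 → [2, 3, 1]. Compare to given [2, 4, 1]: they differ at index 1: given 4, correct 3, so answer: No

No. Error at index 1: given 4, correct 3.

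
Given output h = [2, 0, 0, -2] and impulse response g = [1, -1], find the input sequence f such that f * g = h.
Deconvolve h=[2, 0, 0, -2] by g=[1, -1]. Since g[0]=1, solve forward: f[0] = h[0] / 1 = 2; f[1] = (h[1] - 2×-1) / 1 = 2; f[2] = (h[2] - 2×-1) / 1 = 2. So f = [2, 2, 2]. Check by forward convolution: h[0] = 2×1 = 2; h[1] = 2×-1 + 2×1 = 0; h[2] = 2×-1 + 2×1 = 0; h[3] = 2×-1 = -2

[2, 2, 2]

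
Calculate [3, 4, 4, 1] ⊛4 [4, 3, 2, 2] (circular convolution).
Use y[k] = Σ_j u[j]·v[(k-j) mod 4]. y[0] = 3×4 + 4×2 + 4×2 + 1×3 = 31; y[1] = 3×3 + 4×4 + 4×2 + 1×2 = 35; y[2] = 3×2 + 4×3 + 4×4 + 1×2 = 36; y[3] = 3×2 + 4×2 + 4×3 + 1×4 = 30. Result: [31, 35, 36, 30]

[31, 35, 36, 30]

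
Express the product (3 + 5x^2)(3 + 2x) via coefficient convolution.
Ascending coefficients: a = [3, 0, 5], b = [3, 2]. c[0] = 3×3 = 9; c[1] = 3×2 + 0×3 = 6; c[2] = 0×2 + 5×3 = 15; c[3] = 5×2 = 10. Result coefficients: [9, 6, 15, 10] → 9 + 6x + 15x^2 + 10x^3

9 + 6x + 15x^2 + 10x^3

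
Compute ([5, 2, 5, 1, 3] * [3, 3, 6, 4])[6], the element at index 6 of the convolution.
Use y[k] = Σ_i a[i]·b[k-i] at k=6. y[6] = 1×4 + 3×6 = 22

22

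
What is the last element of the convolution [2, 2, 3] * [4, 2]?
Use y[k] = Σ_i a[i]·b[k-i] at k=3. y[3] = 3×2 = 6

6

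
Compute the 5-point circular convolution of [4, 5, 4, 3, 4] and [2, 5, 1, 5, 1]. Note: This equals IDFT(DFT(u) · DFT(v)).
Either evaluate y[k] = Σ_j u[j]·v[(k-j) mod 5] directly, or use IDFT(DFT(u) · DFT(v)). y[0] = 4×2 + 5×1 + 4×5 + 3×1 + 4×5 = 56; y[1] = 4×5 + 5×2 + 4×1 + 3×5 + 4×1 = 53; y[2] = 4×1 + 5×5 + 4×2 + 3×1 + 4×5 = 60; y[3] = 4×5 + 5×1 + 4×5 + 3×2 + 4×1 = 55; y[4] = 4×1 + 5×5 + 4×1 + 3×5 + 4×2 = 56. Result: [56, 53, 60, 55, 56]

[56, 53, 60, 55, 56]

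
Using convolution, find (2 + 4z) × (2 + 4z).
Ascending coefficients: a = [2, 4], b = [2, 4]. c[0] = 2×2 = 4; c[1] = 2×4 + 4×2 = 16; c[2] = 4×4 = 16. Result coefficients: [4, 16, 16] → 4 + 16z + 16z^2

4 + 16z + 16z^2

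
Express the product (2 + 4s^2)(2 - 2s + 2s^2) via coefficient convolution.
Ascending coefficients: a = [2, 0, 4], b = [2, -2, 2]. c[0] = 2×2 = 4; c[1] = 2×-2 + 0×2 = -4; c[2] = 2×2 + 0×-2 + 4×2 = 12; c[3] = 0×2 + 4×-2 = -8; c[4] = 4×2 = 8. Result coefficients: [4, -4, 12, -8, 8] → 4 - 4s + 12s^2 - 8s^3 + 8s^4

4 - 4s + 12s^2 - 8s^3 + 8s^4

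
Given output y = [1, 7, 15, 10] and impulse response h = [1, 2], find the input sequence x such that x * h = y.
Deconvolve y=[1, 7, 15, 10] by h=[1, 2]. Since h[0]=1, solve forward: x[0] = y[0] / 1 = 1; x[1] = (y[1] - 1×2) / 1 = 5; x[2] = (y[2] - 5×2) / 1 = 5. So x = [1, 5, 5]. Check by forward convolution: y[0] = 1×1 = 1; y[1] = 1×2 + 5×1 = 7; y[2] = 5×2 + 5×1 = 15; y[3] = 5×2 = 10

[1, 5, 5]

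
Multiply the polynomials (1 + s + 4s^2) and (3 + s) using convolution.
Ascending coefficients: a = [1, 1, 4], b = [3, 1]. c[0] = 1×3 = 3; c[1] = 1×1 + 1×3 = 4; c[2] = 1×1 + 4×3 = 13; c[3] = 4×1 = 4. Result coefficients: [3, 4, 13, 4] → 3 + 4s + 13s^2 + 4s^3

3 + 4s + 13s^2 + 4s^3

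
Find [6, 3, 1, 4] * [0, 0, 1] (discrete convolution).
y[0] = 6×0 = 0; y[1] = 6×0 + 3×0 = 0; y[2] = 6×1 + 3×0 + 1×0 = 6; y[3] = 3×1 + 1×0 + 4×0 = 3; y[4] = 1×1 + 4×0 = 1; y[5] = 4×1 = 4

[0, 0, 6, 3, 1, 4]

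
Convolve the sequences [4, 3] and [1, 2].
y[0] = 4×1 = 4; y[1] = 4×2 + 3×1 = 11; y[2] = 3×2 = 6

[4, 11, 6]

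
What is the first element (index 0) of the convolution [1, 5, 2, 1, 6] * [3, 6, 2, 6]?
Use y[k] = Σ_i a[i]·b[k-i] at k=0. y[0] = 1×3 = 3

3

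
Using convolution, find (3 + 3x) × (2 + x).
Ascending coefficients: a = [3, 3], b = [2, 1]. c[0] = 3×2 = 6; c[1] = 3×1 + 3×2 = 9; c[2] = 3×1 = 3. Result coefficients: [6, 9, 3] → 6 + 9x + 3x^2

6 + 9x + 3x^2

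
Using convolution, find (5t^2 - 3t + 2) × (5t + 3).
Ascending coefficients: a = [2, -3, 5], b = [3, 5]. c[0] = 2×3 = 6; c[1] = 2×5 + -3×3 = 1; c[2] = -3×5 + 5×3 = 0; c[3] = 5×5 = 25. Result coefficients: [6, 1, 0, 25] → 25t^3 + t + 6

25t^3 + t + 6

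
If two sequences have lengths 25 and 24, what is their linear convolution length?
Linear/full convolution length: m + n - 1 = 25 + 24 - 1 = 48

48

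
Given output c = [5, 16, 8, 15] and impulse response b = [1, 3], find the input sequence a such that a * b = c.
Deconvolve c=[5, 16, 8, 15] by b=[1, 3]. Since b[0]=1, solve forward: a[0] = c[0] / 1 = 5; a[1] = (c[1] - 5×3) / 1 = 1; a[2] = (c[2] - 1×3) / 1 = 5. So a = [5, 1, 5]. Check by forward convolution: c[0] = 5×1 = 5; c[1] = 5×3 + 1×1 = 16; c[2] = 1×3 + 5×1 = 8; c[3] = 5×3 = 15

[5, 1, 5]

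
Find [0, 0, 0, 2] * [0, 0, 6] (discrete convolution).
y[0] = 0×0 = 0; y[1] = 0×0 + 0×0 = 0; y[2] = 0×6 + 0×0 + 0×0 = 0; y[3] = 0×6 + 0×0 + 2×0 = 0; y[4] = 0×6 + 2×0 = 0; y[5] = 2×6 = 12

[0, 0, 0, 0, 0, 12]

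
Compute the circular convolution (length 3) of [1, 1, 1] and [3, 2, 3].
Use y[k] = Σ_j s[j]·t[(k-j) mod 3]. y[0] = 1×3 + 1×3 + 1×2 = 8; y[1] = 1×2 + 1×3 + 1×3 = 8; y[2] = 1×3 + 1×2 + 1×3 = 8. Result: [8, 8, 8]

[8, 8, 8]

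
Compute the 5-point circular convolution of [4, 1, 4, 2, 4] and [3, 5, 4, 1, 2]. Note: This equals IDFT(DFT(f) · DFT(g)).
Either evaluate y[k] = Σ_j f[j]·g[(k-j) mod 5] directly, or use IDFT(DFT(f) · DFT(g)). y[0] = 4×3 + 1×2 + 4×1 + 2×4 + 4×5 = 46; y[1] = 4×5 + 1×3 + 4×2 + 2×1 + 4×4 = 49; y[2] = 4×4 + 1×5 + 4×3 + 2×2 + 4×1 = 41; y[3] = 4×1 + 1×4 + 4×5 + 2×3 + 4×2 = 42; y[4] = 4×2 + 1×1 + 4×4 + 2×5 + 4×3 = 47. Result: [46, 49, 41, 42, 47]

[46, 49, 41, 42, 47]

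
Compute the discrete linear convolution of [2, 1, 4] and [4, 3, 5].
y[0] = 2×4 = 8; y[1] = 2×3 + 1×4 = 10; y[2] = 2×5 + 1×3 + 4×4 = 29; y[3] = 1×5 + 4×3 = 17; y[4] = 4×5 = 20

[8, 10, 29, 17, 20]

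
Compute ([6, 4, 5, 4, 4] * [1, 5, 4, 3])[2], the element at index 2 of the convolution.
Use y[k] = Σ_i a[i]·b[k-i] at k=2. y[2] = 6×4 + 4×5 + 5×1 = 49

49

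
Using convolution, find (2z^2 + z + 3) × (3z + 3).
Ascending coefficients: a = [3, 1, 2], b = [3, 3]. c[0] = 3×3 = 9; c[1] = 3×3 + 1×3 = 12; c[2] = 1×3 + 2×3 = 9; c[3] = 2×3 = 6. Result coefficients: [9, 12, 9, 6] → 6z^3 + 9z^2 + 12z + 9

6z^3 + 9z^2 + 12z + 9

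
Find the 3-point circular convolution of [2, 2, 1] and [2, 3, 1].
Use y[k] = Σ_j x[j]·h[(k-j) mod 3]. y[0] = 2×2 + 2×1 + 1×3 = 9; y[1] = 2×3 + 2×2 + 1×1 = 11; y[2] = 2×1 + 2×3 + 1×2 = 10. Result: [9, 11, 10]

[9, 11, 10]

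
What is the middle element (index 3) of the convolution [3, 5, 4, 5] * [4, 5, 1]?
Use y[k] = Σ_i a[i]·b[k-i] at k=3. y[3] = 5×1 + 4×5 + 5×4 = 45

45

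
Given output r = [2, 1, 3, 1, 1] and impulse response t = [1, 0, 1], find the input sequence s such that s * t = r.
Deconvolve r=[2, 1, 3, 1, 1] by t=[1, 0, 1]. Since t[0]=1, solve forward: s[0] = r[0] / 1 = 2; s[1] = (r[1] - 2×0) / 1 = 1; s[2] = (r[2] - 1×0 - 2×1) / 1 = 1. So s = [2, 1, 1]. Check by forward convolution: r[0] = 2×1 = 2; r[1] = 2×0 + 1×1 = 1; r[2] = 2×1 + 1×0 + 1×1 = 3; r[3] = 1×1 + 1×0 = 1; r[4] = 1×1 = 1

[2, 1, 1]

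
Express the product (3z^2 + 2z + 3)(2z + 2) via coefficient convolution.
Ascending coefficients: a = [3, 2, 3], b = [2, 2]. c[0] = 3×2 = 6; c[1] = 3×2 + 2×2 = 10; c[2] = 2×2 + 3×2 = 10; c[3] = 3×2 = 6. Result coefficients: [6, 10, 10, 6] → 6z^3 + 10z^2 + 10z + 6

6z^3 + 10z^2 + 10z + 6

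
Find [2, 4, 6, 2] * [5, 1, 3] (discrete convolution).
y[0] = 2×5 = 10; y[1] = 2×1 + 4×5 = 22; y[2] = 2×3 + 4×1 + 6×5 = 40; y[3] = 4×3 + 6×1 + 2×5 = 28; y[4] = 6×3 + 2×1 = 20; y[5] = 2×3 = 6

[10, 22, 40, 28, 20, 6]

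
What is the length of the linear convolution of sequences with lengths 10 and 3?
Linear/full convolution length: m + n - 1 = 10 + 3 - 1 = 12

12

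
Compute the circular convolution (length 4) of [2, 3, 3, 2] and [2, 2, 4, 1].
Use y[k] = Σ_j u[j]·v[(k-j) mod 4]. y[0] = 2×2 + 3×1 + 3×4 + 2×2 = 23; y[1] = 2×2 + 3×2 + 3×1 + 2×4 = 21; y[2] = 2×4 + 3×2 + 3×2 + 2×1 = 22; y[3] = 2×1 + 3×4 + 3×2 + 2×2 = 24. Result: [23, 21, 22, 24]

[23, 21, 22, 24]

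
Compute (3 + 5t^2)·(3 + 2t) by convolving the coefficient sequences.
Ascending coefficients: a = [3, 0, 5], b = [3, 2]. c[0] = 3×3 = 9; c[1] = 3×2 + 0×3 = 6; c[2] = 0×2 + 5×3 = 15; c[3] = 5×2 = 10. Result coefficients: [9, 6, 15, 10] → 9 + 6t + 15t^2 + 10t^3

9 + 6t + 15t^2 + 10t^3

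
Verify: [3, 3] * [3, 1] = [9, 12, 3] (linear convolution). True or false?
Recompute linear convolution of [3, 3] and [3, 1]: y[0] = 3×3 = 9; y[1] = 3×1 + 3×3 = 12; y[2] = 3×1 = 3 → [9, 12, 3]. Given [9, 12, 3] matches, so answer: Yes

Yes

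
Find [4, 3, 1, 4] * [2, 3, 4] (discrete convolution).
y[0] = 4×2 = 8; y[1] = 4×3 + 3×2 = 18; y[2] = 4×4 + 3×3 + 1×2 = 27; y[3] = 3×4 + 1×3 + 4×2 = 23; y[4] = 1×4 + 4×3 = 16; y[5] = 4×4 = 16

[8, 18, 27, 23, 16, 16]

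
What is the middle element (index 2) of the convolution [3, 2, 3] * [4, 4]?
Use y[k] = Σ_i a[i]·b[k-i] at k=2. y[2] = 2×4 + 3×4 = 20

20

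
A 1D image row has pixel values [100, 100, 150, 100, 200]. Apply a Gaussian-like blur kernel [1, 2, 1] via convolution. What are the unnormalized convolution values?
Convolve image row [100, 100, 150, 100, 200] with kernel [1, 2, 1]: y[0] = 100×1 = 100; y[1] = 100×2 + 100×1 = 300; y[2] = 100×1 + 100×2 + 150×1 = 450; y[3] = 100×1 + 150×2 + 100×1 = 500; y[4] = 150×1 + 100×2 + 200×1 = 550; y[5] = 100×1 + 200×2 = 500; y[6] = 200×1 = 200 → [100, 300, 450, 500, 550, 500, 200]. Normalization factor = sum(kernel) = 4.

[100, 300, 450, 500, 550, 500, 200]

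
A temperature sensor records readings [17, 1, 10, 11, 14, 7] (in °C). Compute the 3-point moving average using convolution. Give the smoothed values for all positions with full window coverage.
3-point moving average kernel = [1, 1, 1]. Apply in 'valid' mode (full window coverage): avg[0] = (17 + 1 + 10) / 3 = 9.33; avg[1] = (1 + 10 + 11) / 3 = 7.33; avg[2] = (10 + 11 + 14) / 3 = 11.67; avg[3] = (11 + 14 + 7) / 3 = 10.67. Smoothed values: [9.33, 7.33, 11.67, 10.67]

[9.33, 7.33, 11.67, 10.67]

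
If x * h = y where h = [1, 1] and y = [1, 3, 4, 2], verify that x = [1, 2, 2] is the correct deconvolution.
Forward-compute [1, 2, 2] * [1, 1]: y[0] = 1×1 = 1; y[1] = 1×1 + 2×1 = 3; y[2] = 2×1 + 2×1 = 4; y[3] = 2×1 = 2 → [1, 3, 4, 2]. Matches given y = [1, 3, 4, 2], so verified.

Verified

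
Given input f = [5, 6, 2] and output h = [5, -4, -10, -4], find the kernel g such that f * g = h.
Output length 4 = len(f) + len(g) - 1 ⇒ len(g) = 2. Solve g forward using g[k] = (h[k] - Σ_{i≥1} f[i]·g[k-i]) / f[0]: g[0] = h[0] / f[0] = 5 / 5 = 1; g[1] = (h[1] - 6×1) / f[0] = (-4 - 6×1) / 5 = -2. So g = [1, -2]. Forward-check [5, 6, 2] * [1, -2]: h[0] = 5×1 = 5; h[1] = 5×-2 + 6×1 = -4; h[2] = 6×-2 + 2×1 = -10; h[3] = 2×-2 = -4 → [5, -4, -10, -4] ✓

[1, -2]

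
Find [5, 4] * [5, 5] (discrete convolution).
y[0] = 5×5 = 25; y[1] = 5×5 + 4×5 = 45; y[2] = 4×5 = 20

[25, 45, 20]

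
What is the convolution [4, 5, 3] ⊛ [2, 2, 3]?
y[0] = 4×2 = 8; y[1] = 4×2 + 5×2 = 18; y[2] = 4×3 + 5×2 + 3×2 = 28; y[3] = 5×3 + 3×2 = 21; y[4] = 3×3 = 9

[8, 18, 28, 21, 9]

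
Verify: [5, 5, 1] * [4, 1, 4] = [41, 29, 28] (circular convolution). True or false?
Recompute circular convolution of [5, 5, 1] and [4, 1, 4]: y[0] = 5×4 + 5×4 + 1×1 = 41; y[1] = 5×1 + 5×4 + 1×4 = 29; y[2] = 5×4 + 5×1 + 1×4 = 29 → [41, 29, 29]. Compare to given [41, 29, 28]: they differ at index 2: given 28, correct 29, so answer: No

No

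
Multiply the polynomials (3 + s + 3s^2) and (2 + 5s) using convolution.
Ascending coefficients: a = [3, 1, 3], b = [2, 5]. c[0] = 3×2 = 6; c[1] = 3×5 + 1×2 = 17; c[2] = 1×5 + 3×2 = 11; c[3] = 3×5 = 15. Result coefficients: [6, 17, 11, 15] → 6 + 17s + 11s^2 + 15s^3

6 + 17s + 11s^2 + 15s^3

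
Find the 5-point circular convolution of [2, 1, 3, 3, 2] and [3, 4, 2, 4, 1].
Use y[k] = Σ_j f[j]·g[(k-j) mod 5]. y[0] = 2×3 + 1×1 + 3×4 + 3×2 + 2×4 = 33; y[1] = 2×4 + 1×3 + 3×1 + 3×4 + 2×2 = 30; y[2] = 2×2 + 1×4 + 3×3 + 3×1 + 2×4 = 28; y[3] = 2×4 + 1×2 + 3×4 + 3×3 + 2×1 = 33; y[4] = 2×1 + 1×4 + 3×2 + 3×4 + 2×3 = 30. Result: [33, 30, 28, 33, 30]

[33, 30, 28, 33, 30]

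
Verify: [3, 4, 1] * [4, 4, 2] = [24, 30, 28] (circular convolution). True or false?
Recompute circular convolution of [3, 4, 1] and [4, 4, 2]: y[0] = 3×4 + 4×2 + 1×4 = 24; y[1] = 3×4 + 4×4 + 1×2 = 30; y[2] = 3×2 + 4×4 + 1×4 = 26 → [24, 30, 26]. Compare to given [24, 30, 28]: they differ at index 2: given 28, correct 26, so answer: No

No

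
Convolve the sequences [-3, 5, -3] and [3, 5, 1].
y[0] = -3×3 = -9; y[1] = -3×5 + 5×3 = 0; y[2] = -3×1 + 5×5 + -3×3 = 13; y[3] = 5×1 + -3×5 = -10; y[4] = -3×1 = -3

[-9, 0, 13, -10, -3]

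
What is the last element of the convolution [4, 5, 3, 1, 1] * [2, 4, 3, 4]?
Use y[k] = Σ_i a[i]·b[k-i] at k=7. y[7] = 1×4 = 4

4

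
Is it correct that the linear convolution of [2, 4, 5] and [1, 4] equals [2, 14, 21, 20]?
Recompute linear convolution of [2, 4, 5] and [1, 4]: y[0] = 2×1 = 2; y[1] = 2×4 + 4×1 = 12; y[2] = 4×4 + 5×1 = 21; y[3] = 5×4 = 20 → [2, 12, 21, 20]. Compare to given [2, 14, 21, 20]: they differ at index 1: given 14, correct 12, so answer: No

No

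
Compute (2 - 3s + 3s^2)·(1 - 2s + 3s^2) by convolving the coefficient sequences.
Ascending coefficients: a = [2, -3, 3], b = [1, -2, 3]. c[0] = 2×1 = 2; c[1] = 2×-2 + -3×1 = -7; c[2] = 2×3 + -3×-2 + 3×1 = 15; c[3] = -3×3 + 3×-2 = -15; c[4] = 3×3 = 9. Result coefficients: [2, -7, 15, -15, 9] → 2 - 7s + 15s^2 - 15s^3 + 9s^4

2 - 7s + 15s^2 - 15s^3 + 9s^4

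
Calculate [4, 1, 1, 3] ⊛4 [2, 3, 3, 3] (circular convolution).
Use y[k] = Σ_j a[j]·b[(k-j) mod 4]. y[0] = 4×2 + 1×3 + 1×3 + 3×3 = 23; y[1] = 4×3 + 1×2 + 1×3 + 3×3 = 26; y[2] = 4×3 + 1×3 + 1×2 + 3×3 = 26; y[3] = 4×3 + 1×3 + 1×3 + 3×2 = 24. Result: [23, 26, 26, 24]

[23, 26, 26, 24]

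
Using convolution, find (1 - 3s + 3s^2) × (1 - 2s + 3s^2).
Ascending coefficients: a = [1, -3, 3], b = [1, -2, 3]. c[0] = 1×1 = 1; c[1] = 1×-2 + -3×1 = -5; c[2] = 1×3 + -3×-2 + 3×1 = 12; c[3] = -3×3 + 3×-2 = -15; c[4] = 3×3 = 9. Result coefficients: [1, -5, 12, -15, 9] → 1 - 5s + 12s^2 - 15s^3 + 9s^4

1 - 5s + 12s^2 - 15s^3 + 9s^4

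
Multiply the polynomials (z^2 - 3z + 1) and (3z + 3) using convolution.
Ascending coefficients: a = [1, -3, 1], b = [3, 3]. c[0] = 1×3 = 3; c[1] = 1×3 + -3×3 = -6; c[2] = -3×3 + 1×3 = -6; c[3] = 1×3 = 3. Result coefficients: [3, -6, -6, 3] → 3z^3 - 6z^2 - 6z + 3

3z^3 - 6z^2 - 6z + 3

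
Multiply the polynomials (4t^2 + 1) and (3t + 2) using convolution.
Ascending coefficients: a = [1, 0, 4], b = [2, 3]. c[0] = 1×2 = 2; c[1] = 1×3 + 0×2 = 3; c[2] = 0×3 + 4×2 = 8; c[3] = 4×3 = 12. Result coefficients: [2, 3, 8, 12] → 12t^3 + 8t^2 + 3t + 2

12t^3 + 8t^2 + 3t + 2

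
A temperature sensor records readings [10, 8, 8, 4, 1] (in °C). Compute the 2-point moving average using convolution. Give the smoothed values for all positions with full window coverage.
2-point moving average kernel = [1, 1]. Apply in 'valid' mode (full window coverage): avg[0] = (10 + 8) / 2 = 9.0; avg[1] = (8 + 8) / 2 = 8.0; avg[2] = (8 + 4) / 2 = 6.0; avg[3] = (4 + 1) / 2 = 2.5. Smoothed values: [9.0, 8.0, 6.0, 2.5]

[9.0, 8.0, 6.0, 2.5]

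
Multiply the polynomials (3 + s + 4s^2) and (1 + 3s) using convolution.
Ascending coefficients: a = [3, 1, 4], b = [1, 3]. c[0] = 3×1 = 3; c[1] = 3×3 + 1×1 = 10; c[2] = 1×3 + 4×1 = 7; c[3] = 4×3 = 12. Result coefficients: [3, 10, 7, 12] → 3 + 10s + 7s^2 + 12s^3

3 + 10s + 7s^2 + 12s^3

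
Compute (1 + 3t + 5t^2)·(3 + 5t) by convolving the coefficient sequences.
Ascending coefficients: a = [1, 3, 5], b = [3, 5]. c[0] = 1×3 = 3; c[1] = 1×5 + 3×3 = 14; c[2] = 3×5 + 5×3 = 30; c[3] = 5×5 = 25. Result coefficients: [3, 14, 30, 25] → 3 + 14t + 30t^2 + 25t^3

3 + 14t + 30t^2 + 25t^3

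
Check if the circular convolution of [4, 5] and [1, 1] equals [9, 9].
Recompute circular convolution of [4, 5] and [1, 1]: y[0] = 4×1 + 5×1 = 9; y[1] = 4×1 + 5×1 = 9 → [9, 9]. Given [9, 9] matches, so answer: Yes

Yes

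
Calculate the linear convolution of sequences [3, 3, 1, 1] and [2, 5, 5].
y[0] = 3×2 = 6; y[1] = 3×5 + 3×2 = 21; y[2] = 3×5 + 3×5 + 1×2 = 32; y[3] = 3×5 + 1×5 + 1×2 = 22; y[4] = 1×5 + 1×5 = 10; y[5] = 1×5 = 5

[6, 21, 32, 22, 10, 5]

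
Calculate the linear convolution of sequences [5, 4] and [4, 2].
y[0] = 5×4 = 20; y[1] = 5×2 + 4×4 = 26; y[2] = 4×2 = 8

[20, 26, 8]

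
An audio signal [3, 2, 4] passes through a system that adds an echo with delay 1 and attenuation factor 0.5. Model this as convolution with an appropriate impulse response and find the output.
Direct-path + delayed-attenuated-path model → impulse response h = [1, 0.5] (1 at lag 0, 0.5 at lag 1). Output y[n] = x[n] + 0.5·x[n - 1] (with x[n] = 0 outside 0..2): y[0] = 3 + 0.5×0 = 3; y[1] = 2 + 0.5×3 = 3.5; y[2] = 4 + 0.5×2 = 5.0; y[3] = 0 + 0.5×4 = 2.0. So y = [3, 3.5, 5.0, 2.0]

[3, 3.5, 5.0, 2.0]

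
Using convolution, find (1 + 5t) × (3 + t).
Ascending coefficients: a = [1, 5], b = [3, 1]. c[0] = 1×3 = 3; c[1] = 1×1 + 5×3 = 16; c[2] = 5×1 = 5. Result coefficients: [3, 16, 5] → 3 + 16t + 5t^2

3 + 16t + 5t^2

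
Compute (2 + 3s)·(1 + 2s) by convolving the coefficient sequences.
Ascending coefficients: a = [2, 3], b = [1, 2]. c[0] = 2×1 = 2; c[1] = 2×2 + 3×1 = 7; c[2] = 3×2 = 6. Result coefficients: [2, 7, 6] → 2 + 7s + 6s^2

2 + 7s + 6s^2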